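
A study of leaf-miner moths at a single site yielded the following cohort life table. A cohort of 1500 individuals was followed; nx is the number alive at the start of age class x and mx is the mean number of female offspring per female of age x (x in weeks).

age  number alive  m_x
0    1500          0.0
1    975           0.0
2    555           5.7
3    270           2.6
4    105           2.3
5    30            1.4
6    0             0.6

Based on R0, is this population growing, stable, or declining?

growing

lx = nx/n0 = nx/1500: 1, 0.65, 0.37, 0.18, 0.07, 0.02, 0
R0 = Σ lx·mx = 0 + 0 + 2.109 + 0.468 + 0.161 + 0.028 + 0 = 2.766
R0 > 1, so the population is growing.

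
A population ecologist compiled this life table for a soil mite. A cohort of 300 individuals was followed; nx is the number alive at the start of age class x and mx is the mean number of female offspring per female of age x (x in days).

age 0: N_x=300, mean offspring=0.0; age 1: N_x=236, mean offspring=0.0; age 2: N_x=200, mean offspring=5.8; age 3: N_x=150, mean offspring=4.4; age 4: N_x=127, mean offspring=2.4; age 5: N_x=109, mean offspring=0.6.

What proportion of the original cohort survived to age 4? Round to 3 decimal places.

0.423

l_4 = n_4/n_0 = 127/300 = 0.423333… → 0.423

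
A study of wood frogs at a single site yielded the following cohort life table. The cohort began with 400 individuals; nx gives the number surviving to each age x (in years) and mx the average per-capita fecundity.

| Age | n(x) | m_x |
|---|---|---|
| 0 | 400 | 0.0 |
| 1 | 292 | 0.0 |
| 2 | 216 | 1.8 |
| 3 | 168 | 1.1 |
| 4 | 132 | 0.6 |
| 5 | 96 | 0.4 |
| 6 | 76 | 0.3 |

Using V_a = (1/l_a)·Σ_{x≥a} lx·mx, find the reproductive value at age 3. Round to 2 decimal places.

1.94

lx = nx/n0 = nx/400: 1, 0.73, 0.54, 0.42, 0.33, 0.24, 0.19
lx·mx for x ≥ 3: 0.462, 0.198, 0.096, 0.057 → sum = 0.813
V_3 = 0.813 / l_3 = 0.813 / 0.42 = 1.935714… → 1.94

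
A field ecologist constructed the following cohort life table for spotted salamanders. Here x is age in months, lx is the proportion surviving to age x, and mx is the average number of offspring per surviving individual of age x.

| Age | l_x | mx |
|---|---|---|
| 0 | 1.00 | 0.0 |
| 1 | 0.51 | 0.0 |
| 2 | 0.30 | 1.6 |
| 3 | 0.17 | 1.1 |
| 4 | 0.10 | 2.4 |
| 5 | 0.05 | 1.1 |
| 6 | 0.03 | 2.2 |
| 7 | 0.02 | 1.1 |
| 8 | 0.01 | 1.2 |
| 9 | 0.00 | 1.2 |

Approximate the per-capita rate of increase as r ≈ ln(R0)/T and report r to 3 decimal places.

0.019

R0 = Σ lx·mx = 0 + 0 + 0.48 + 0.187 + 0.24 + 0.055 + 0.066 + 0.022 + 0.012 + 0 = 1.062
Σ x·lx·mx = 3.402; T = 3.402/1.062 = 3.20339…
r ≈ ln(R0)/T = ln(1.062)/3.20339… = 0.01878… → 0.019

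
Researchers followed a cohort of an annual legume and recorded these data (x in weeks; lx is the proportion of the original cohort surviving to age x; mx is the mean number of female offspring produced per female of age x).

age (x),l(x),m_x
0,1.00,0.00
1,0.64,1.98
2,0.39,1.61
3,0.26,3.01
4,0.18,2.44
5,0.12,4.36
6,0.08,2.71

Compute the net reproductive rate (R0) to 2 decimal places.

3.86

lx·mx by age: 0, 1.2672, 0.6279, 0.7826, 0.4392, 0.5232, 0.2168
R0 = Σ lx·mx = 3.8569 → 3.86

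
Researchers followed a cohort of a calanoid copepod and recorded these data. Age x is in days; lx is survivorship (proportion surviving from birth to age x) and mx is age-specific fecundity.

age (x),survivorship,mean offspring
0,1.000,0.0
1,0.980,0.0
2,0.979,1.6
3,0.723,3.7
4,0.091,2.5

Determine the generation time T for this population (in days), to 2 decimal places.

2.70

lx·mx: 0, 0, 1.5664, 2.6751, 0.2275 → R0 = 4.469
x·lx·mx: 0, 0, 3.1328, 8.0253, 0.91 → Σ = 12.0681
T = 12.0681 / 4.469 = 2.700403… → 2.70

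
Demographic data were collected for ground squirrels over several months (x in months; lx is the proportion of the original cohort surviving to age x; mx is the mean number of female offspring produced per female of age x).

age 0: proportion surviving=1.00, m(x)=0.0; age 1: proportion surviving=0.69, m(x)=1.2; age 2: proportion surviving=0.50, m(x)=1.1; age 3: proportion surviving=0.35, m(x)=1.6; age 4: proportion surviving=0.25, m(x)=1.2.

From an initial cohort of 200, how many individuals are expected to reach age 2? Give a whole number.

Expected survivors = N0 · l_2 = 200 × 0.50 = 100 → 100

100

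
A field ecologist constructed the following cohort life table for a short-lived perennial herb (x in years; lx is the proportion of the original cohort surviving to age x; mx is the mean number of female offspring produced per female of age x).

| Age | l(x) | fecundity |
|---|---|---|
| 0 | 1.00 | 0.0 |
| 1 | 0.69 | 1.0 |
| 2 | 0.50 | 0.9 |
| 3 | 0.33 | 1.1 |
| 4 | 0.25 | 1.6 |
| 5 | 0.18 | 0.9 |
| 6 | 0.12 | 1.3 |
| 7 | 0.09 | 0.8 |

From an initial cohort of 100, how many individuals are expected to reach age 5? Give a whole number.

Expected survivors = N0 · l_5 = 100 × 0.18 = 18 → 18

18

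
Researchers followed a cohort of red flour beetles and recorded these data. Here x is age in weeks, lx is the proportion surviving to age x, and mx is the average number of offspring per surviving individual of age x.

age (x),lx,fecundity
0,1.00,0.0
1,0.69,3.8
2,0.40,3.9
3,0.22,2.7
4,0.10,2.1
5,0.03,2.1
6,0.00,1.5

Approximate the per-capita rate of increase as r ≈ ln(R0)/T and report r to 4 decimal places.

0.9420

R0 = Σ lx·mx = 0 + 2.622 + 1.56 + 0.594 + 0.21 + 0.063 + 0 = 5.049
Σ x·lx·mx = 8.679; T = 8.679/5.049 = 1.71895…
r ≈ ln(R0)/T = ln(5.049)/1.71895… = 0.941962… → 0.9420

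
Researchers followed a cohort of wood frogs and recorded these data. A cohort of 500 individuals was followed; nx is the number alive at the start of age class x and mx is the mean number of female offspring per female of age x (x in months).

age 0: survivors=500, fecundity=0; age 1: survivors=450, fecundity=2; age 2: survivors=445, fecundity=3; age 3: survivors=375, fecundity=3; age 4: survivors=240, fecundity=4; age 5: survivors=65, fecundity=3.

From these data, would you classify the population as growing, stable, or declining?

growing

lx = nx/n0 = nx/500: 1, 0.9, 0.89, 0.75, 0.48, 0.13
R0 = Σ lx·mx = 0 + 1.8 + 2.67 + 2.25 + 1.92 + 0.39 = 9.03
R0 > 1, so the population is growing.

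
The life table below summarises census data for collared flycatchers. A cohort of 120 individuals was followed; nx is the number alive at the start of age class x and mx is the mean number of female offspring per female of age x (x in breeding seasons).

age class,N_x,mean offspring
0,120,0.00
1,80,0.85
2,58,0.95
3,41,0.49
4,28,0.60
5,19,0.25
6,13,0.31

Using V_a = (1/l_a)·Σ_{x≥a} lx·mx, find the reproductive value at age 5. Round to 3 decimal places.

lx = nx/n0 = nx/120: 1, 0.66667…, 0.48333…, 0.34167…, 0.23333…, 0.15833…, 0.10833…
lx·mx for x ≥ 5: 0.039583…, 0.033583… → sum = 0.073167…
V_5 = 0.073167… / l_5 = 0.073167… / 0.158333… = 0.462105… → 0.462

0.462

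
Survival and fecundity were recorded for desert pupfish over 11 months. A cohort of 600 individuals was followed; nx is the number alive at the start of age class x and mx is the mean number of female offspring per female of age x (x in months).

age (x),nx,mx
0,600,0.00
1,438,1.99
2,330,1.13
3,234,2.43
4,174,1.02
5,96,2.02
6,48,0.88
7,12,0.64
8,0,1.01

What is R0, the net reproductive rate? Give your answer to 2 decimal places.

3.72

lx = nx/n0 = nx/600: 1, 0.73, 0.55, 0.39, 0.29, 0.16, 0.08, 0.02, 0
lx·mx by age: 0, 1.4527, 0.6215, 0.9477, 0.2958, 0.3232, 0.0704, 0.0128, 0
R0 = Σ lx·mx = 3.7241 → 3.72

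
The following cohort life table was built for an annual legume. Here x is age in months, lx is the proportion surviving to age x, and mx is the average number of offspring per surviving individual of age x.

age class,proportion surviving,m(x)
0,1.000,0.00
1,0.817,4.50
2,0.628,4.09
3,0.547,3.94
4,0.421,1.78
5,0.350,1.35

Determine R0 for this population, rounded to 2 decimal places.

9.62

lx·mx by age: 0, 3.6765, 2.56852, 2.15518, 0.74938, 0.4725
R0 = Σ lx·mx = 9.62208 → 9.62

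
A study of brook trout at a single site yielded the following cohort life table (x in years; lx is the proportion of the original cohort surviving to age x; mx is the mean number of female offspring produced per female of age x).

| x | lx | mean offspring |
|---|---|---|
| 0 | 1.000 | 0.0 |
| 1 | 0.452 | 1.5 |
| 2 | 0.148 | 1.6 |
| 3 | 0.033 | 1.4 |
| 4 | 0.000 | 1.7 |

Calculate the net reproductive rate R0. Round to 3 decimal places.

lx·mx by age: 0, 0.678, 0.2368, 0.0462, 0
R0 = Σ lx·mx = 0.961 → 0.961

0.961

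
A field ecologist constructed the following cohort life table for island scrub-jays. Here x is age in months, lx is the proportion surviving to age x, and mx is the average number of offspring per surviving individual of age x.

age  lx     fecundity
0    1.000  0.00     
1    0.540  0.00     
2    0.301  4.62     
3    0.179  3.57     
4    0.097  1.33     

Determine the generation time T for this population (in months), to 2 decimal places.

lx·mx: 0, 0, 1.39062, 0.63903, 0.12901 → R0 = 2.15866
x·lx·mx: 0, 0, 2.78124, 1.91709, 0.51604 → Σ = 5.21437
T = 5.21437 / 2.15866 = 2.415559… → 2.42

2.42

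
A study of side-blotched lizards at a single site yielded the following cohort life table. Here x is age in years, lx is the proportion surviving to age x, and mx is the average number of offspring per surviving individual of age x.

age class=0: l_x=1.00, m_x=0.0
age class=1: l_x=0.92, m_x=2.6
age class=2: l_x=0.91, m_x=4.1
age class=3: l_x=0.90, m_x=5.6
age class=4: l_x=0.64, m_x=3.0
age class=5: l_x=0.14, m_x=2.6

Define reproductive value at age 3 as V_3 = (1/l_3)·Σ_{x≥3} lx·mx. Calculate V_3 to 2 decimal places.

8.14

lx·mx for x ≥ 3: 5.04, 1.92, 0.364 → sum = 7.324
V_3 = 7.324 / l_3 = 7.324 / 0.9 = 8.137778… → 8.14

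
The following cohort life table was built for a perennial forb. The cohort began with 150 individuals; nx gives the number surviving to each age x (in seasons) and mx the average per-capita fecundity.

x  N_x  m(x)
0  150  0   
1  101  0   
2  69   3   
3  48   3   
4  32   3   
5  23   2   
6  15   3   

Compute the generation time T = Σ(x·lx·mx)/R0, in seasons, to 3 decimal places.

3.216

lx = nx/n0 = nx/150: 1, 0.67333…, 0.46, 0.32, 0.21333…, 0.15333…, 0.1
lx·mx: 0, 0, 1.38, 0.96, 0.64…, 0.306667…, 0.3 → R0 = 3.586667…
x·lx·mx: 0, 0, 2.76, 2.88, 2.56…, 1.533333…, 1.8 → Σ = 11.533333…
T = 11.533333… / 3.586667… = 3.215613… → 3.216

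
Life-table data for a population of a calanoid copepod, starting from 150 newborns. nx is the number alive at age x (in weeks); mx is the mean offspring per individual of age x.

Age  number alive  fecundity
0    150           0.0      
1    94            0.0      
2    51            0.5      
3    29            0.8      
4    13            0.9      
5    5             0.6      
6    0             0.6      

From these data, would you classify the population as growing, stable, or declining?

declining

lx = nx/n0 = nx/150: 1, 0.62667…, 0.34, 0.19333…, 0.08667…, 0.03333…, 0
R0 = Σ lx·mx = 0 + 0 + 0.17 + 0.154667… + 0.078… + 0.02… + 0 = 0.422667…
R0 < 1, so the population is declining.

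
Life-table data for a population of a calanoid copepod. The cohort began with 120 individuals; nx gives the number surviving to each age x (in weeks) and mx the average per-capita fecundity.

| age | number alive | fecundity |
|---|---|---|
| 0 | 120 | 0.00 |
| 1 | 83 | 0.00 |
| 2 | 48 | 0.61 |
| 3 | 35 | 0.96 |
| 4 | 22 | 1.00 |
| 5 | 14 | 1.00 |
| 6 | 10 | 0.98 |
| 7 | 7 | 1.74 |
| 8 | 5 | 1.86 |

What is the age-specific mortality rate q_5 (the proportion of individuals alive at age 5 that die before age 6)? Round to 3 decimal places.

0.286

lx = nx/n0 = nx/120: 1, 0.69167…, 0.4, 0.29167…, 0.18333…, 0.11667…, 0.08333…, 0.05833…, 0.04167…
q_5 = (l_5 − l_6) / l_5 = (0.116667… − 0.083333…) / 0.116667…
     = 0.033333… / 0.116667… = 0.285714… → 0.286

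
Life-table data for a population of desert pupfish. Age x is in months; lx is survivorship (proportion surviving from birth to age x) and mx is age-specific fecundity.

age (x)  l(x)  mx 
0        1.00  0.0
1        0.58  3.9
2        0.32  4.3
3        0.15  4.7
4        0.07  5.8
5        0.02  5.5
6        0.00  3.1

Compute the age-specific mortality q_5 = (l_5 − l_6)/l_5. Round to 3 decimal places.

q_5 = (l_5 − l_6) / l_5 = (0.02 − 0) / 0.02
     = 0.02 / 0.02 = 1 → 1.000

1.000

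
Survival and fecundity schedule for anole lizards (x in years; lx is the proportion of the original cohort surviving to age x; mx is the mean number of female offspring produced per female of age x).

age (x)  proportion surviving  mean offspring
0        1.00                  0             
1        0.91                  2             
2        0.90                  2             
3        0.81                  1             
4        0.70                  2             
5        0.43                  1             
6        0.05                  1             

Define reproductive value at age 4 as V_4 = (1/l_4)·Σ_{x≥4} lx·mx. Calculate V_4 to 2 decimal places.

2.69

lx·mx for x ≥ 4: 1.4, 0.43, 0.05 → sum = 1.88
V_4 = 1.88 / l_4 = 1.88 / 0.7 = 2.685714… → 2.69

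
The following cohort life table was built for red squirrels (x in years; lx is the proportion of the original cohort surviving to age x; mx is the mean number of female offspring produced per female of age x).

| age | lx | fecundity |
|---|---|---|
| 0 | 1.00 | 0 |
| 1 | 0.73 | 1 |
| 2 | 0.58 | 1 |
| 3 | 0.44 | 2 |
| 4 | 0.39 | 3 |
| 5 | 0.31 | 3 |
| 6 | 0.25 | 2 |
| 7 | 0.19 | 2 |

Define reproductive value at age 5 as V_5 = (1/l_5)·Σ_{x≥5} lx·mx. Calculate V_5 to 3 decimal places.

lx·mx for x ≥ 5: 0.93, 0.5, 0.38 → sum = 1.81
V_5 = 1.81 / l_5 = 1.81 / 0.31 = 5.83871… → 5.839

5.839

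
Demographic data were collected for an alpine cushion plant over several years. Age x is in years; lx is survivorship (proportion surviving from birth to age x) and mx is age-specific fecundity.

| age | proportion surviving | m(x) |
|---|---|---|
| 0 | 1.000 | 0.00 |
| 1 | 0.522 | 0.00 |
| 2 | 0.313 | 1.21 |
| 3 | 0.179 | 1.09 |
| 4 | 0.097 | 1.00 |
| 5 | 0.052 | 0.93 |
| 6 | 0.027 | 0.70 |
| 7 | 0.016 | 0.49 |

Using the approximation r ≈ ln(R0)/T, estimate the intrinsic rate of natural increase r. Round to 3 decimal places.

-0.102

R0 = Σ lx·mx = 0 + 0 + 0.37873 + 0.19511 + 0.097 + 0.04836 + 0.0189 + 0.00784 = 0.74594
Σ x·lx·mx = 2.14087; T = 2.14087/0.74594 = 2.87003…
r ≈ ln(R0)/T = ln(0.74594)/2.87003… = -0.10213… → -0.102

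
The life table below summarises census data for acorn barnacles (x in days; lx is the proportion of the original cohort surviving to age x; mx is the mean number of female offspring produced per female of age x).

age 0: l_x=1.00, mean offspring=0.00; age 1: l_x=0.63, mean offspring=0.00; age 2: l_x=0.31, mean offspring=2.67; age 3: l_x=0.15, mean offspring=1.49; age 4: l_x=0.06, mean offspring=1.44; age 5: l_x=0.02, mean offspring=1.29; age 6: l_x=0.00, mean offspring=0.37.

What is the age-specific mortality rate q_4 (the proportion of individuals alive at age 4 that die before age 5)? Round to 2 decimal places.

0.67

q_4 = (l_4 − l_5) / l_4 = (0.06 − 0.02) / 0.06
     = 0.04 / 0.06 = 0.666667… → 0.67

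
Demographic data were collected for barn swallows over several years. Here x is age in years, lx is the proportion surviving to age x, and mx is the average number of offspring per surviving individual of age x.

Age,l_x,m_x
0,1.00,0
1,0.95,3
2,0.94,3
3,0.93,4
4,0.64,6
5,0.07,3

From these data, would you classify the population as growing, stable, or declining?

growing

R0 = Σ lx·mx = 0 + 2.85 + 2.82 + 3.72 + 3.84 + 0.21 = 13.44
R0 > 1, so the population is growing.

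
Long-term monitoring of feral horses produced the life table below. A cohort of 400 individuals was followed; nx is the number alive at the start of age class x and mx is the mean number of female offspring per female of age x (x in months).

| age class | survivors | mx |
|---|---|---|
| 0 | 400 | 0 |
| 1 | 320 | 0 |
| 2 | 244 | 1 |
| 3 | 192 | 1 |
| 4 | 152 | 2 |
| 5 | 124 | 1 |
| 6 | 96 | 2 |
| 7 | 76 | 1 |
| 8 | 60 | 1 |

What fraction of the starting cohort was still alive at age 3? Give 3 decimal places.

l_3 = n_3/n_0 = 192/400 = 0.48 → 0.480

0.480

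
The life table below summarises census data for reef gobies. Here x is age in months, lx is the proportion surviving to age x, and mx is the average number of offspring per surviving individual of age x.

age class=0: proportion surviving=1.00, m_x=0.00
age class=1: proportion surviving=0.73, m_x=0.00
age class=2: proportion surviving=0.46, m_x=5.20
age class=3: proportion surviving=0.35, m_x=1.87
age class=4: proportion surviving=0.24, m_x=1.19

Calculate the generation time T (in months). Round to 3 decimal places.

lx·mx: 0, 0, 2.392, 0.6545, 0.2856 → R0 = 3.3321
x·lx·mx: 0, 0, 4.784, 1.9635, 1.1424 → Σ = 7.8899
T = 7.8899 / 3.3321 = 2.367846… → 2.368

2.368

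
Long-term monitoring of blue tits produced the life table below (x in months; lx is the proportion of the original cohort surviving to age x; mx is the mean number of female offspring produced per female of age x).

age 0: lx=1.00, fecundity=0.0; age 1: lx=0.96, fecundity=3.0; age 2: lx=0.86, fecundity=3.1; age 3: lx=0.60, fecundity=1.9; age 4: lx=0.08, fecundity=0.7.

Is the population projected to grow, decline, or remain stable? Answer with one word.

R0 = Σ lx·mx = 0 + 2.88 + 2.666 + 1.14 + 0.056 = 6.742
R0 > 1, so the population is growing.

growing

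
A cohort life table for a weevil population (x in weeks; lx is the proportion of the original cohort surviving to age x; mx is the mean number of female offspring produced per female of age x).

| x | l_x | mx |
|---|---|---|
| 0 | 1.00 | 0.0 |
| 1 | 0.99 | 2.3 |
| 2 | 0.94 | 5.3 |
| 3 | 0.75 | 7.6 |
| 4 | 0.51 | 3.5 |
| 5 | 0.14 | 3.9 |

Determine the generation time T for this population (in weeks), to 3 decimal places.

2.564

lx·mx: 0, 2.277, 4.982, 5.7, 1.785, 0.546 → R0 = 15.29
x·lx·mx: 0, 2.277, 9.964, 17.1, 7.14, 2.73 → Σ = 39.211
T = 39.211 / 15.29 = 2.564487… → 2.564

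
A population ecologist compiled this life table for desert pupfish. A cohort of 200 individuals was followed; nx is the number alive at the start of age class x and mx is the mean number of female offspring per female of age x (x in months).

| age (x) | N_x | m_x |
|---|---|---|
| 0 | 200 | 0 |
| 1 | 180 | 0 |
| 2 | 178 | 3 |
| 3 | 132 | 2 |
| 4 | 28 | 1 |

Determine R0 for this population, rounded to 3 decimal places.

4.130

lx = nx/n0 = nx/200: 1, 0.9, 0.89, 0.66, 0.14
lx·mx by age: 0, 0, 2.67, 1.32, 0.14
R0 = Σ lx·mx = 4.13 → 4.130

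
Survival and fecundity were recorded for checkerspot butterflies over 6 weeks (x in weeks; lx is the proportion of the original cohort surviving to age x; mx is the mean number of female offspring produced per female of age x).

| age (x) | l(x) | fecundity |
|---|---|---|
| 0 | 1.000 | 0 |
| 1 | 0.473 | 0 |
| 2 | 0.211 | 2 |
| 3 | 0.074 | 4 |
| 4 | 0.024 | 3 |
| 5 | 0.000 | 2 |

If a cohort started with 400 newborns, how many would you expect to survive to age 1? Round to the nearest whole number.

189

Expected survivors = N0 · l_1 = 400 × 0.473 = 189.2 → 189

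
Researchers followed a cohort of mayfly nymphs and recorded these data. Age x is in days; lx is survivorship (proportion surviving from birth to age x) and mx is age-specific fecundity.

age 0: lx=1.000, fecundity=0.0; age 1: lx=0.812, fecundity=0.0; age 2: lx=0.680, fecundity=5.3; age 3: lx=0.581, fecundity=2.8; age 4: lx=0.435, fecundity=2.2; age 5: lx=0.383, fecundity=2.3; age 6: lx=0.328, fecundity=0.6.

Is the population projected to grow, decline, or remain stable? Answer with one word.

R0 = Σ lx·mx = 0 + 0 + 3.604 + 1.6268 + 0.957 + 0.8809 + 0.1968 = 7.2655
R0 > 1, so the population is growing.

growing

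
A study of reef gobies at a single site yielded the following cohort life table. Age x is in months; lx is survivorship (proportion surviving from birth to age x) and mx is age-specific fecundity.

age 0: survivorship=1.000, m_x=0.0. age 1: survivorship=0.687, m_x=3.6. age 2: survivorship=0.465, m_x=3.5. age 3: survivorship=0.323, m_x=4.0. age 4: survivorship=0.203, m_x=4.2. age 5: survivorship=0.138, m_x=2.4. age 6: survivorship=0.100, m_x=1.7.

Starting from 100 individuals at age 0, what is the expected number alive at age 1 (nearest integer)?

69

Expected survivors = N0 · l_1 = 100 × 0.687 = 68.7 → 69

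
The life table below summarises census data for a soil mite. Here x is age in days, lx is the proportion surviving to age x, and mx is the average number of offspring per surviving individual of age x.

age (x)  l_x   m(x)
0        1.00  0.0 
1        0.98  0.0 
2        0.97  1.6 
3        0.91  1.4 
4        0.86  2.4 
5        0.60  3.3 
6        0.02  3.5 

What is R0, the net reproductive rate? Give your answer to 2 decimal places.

6.94

lx·mx by age: 0, 0, 1.552, 1.274, 2.064, 1.98, 0.07
R0 = Σ lx·mx = 6.94 → 6.94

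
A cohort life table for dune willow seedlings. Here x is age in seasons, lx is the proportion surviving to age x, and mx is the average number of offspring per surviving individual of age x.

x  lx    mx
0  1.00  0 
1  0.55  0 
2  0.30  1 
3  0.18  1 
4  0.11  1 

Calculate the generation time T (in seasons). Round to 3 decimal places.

2.678

lx·mx: 0, 0, 0.3, 0.18, 0.11 → R0 = 0.59
x·lx·mx: 0, 0, 0.6, 0.54, 0.44 → Σ = 1.58
T = 1.58 / 0.59 = 2.677966… → 2.678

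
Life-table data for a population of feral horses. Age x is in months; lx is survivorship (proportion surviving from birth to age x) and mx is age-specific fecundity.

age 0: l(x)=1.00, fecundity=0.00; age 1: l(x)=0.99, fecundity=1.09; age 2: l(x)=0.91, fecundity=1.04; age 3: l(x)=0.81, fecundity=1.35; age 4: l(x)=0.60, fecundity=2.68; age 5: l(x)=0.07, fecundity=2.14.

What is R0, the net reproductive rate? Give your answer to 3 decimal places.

4.877

lx·mx by age: 0, 1.0791, 0.9464, 1.0935, 1.608, 0.1498
R0 = Σ lx·mx = 4.8768 → 4.877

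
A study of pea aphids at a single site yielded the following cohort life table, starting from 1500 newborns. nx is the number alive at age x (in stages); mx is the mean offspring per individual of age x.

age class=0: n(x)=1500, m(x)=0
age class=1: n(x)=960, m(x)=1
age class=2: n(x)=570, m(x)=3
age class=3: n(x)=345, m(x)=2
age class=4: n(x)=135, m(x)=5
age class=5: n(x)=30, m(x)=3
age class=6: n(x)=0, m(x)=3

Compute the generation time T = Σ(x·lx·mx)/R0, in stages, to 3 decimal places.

lx = nx/n0 = nx/1500: 1, 0.64, 0.38, 0.23, 0.09, 0.02, 0
lx·mx: 0, 0.64, 1.14, 0.46, 0.45, 0.06, 0 → R0 = 2.75
x·lx·mx: 0, 0.64, 2.28, 1.38, 1.8, 0.3, 0 → Σ = 6.4
T = 6.4 / 2.75 = 2.327273… → 2.327

2.327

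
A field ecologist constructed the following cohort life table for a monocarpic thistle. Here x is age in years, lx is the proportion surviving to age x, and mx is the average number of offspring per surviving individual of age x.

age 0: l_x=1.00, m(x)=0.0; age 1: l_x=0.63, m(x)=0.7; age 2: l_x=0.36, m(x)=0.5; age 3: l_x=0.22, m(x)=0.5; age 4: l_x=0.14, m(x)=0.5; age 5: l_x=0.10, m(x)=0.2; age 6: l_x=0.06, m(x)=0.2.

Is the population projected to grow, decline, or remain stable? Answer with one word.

declining

R0 = Σ lx·mx = 0 + 0.441 + 0.18 + 0.11 + 0.07 + 0.02 + 0.012 = 0.833
R0 < 1, so the population is declining.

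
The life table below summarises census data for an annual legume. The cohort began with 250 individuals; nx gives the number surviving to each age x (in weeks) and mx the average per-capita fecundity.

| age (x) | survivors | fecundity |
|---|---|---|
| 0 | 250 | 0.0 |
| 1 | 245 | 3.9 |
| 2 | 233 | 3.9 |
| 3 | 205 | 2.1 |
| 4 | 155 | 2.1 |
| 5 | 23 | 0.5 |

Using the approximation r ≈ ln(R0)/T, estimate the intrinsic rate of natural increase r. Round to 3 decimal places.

1.142

lx = nx/n0 = nx/250: 1, 0.98, 0.932, 0.82, 0.62, 0.092
R0 = Σ lx·mx = 0 + 3.822 + 3.6348 + 1.722 + 1.302 + 0.046 = 10.5268
Σ x·lx·mx = 21.6956; T = 21.6956/10.5268 = 2.06099…
r ≈ ln(R0)/T = ln(10.5268)/2.06099… = 1.14213… → 1.142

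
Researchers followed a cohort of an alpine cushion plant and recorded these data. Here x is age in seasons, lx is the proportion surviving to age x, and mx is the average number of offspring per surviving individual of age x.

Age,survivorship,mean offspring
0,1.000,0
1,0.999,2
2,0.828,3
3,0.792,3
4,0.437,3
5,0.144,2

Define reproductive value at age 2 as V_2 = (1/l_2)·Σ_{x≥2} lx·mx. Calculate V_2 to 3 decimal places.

7.801

lx·mx for x ≥ 2: 2.484, 2.376, 1.311, 0.288 → sum = 6.459
V_2 = 6.459 / l_2 = 6.459 / 0.828 = 7.800725… → 7.801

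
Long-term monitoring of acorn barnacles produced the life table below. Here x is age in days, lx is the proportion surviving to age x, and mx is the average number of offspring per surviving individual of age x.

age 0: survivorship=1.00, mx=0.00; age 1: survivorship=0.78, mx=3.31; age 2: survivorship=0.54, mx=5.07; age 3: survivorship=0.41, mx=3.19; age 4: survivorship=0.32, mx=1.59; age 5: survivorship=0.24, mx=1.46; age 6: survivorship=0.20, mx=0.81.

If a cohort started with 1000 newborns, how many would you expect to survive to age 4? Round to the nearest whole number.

320

Expected survivors = N0 · l_4 = 1000 × 0.32 = 320 → 320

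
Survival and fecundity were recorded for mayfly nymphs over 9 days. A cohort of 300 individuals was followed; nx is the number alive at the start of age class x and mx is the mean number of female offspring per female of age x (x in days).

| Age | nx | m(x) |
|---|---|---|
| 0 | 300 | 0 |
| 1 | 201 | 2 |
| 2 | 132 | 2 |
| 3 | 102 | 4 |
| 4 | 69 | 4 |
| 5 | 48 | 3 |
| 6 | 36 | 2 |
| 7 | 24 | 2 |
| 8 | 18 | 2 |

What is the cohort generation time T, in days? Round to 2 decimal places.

3.05

lx = nx/n0 = nx/300: 1, 0.67, 0.44, 0.34, 0.23, 0.16, 0.12, 0.08, 0.06
lx·mx: 0, 1.34, 0.88, 1.36, 0.92, 0.48, 0.24, 0.16, 0.12 → R0 = 5.5
x·lx·mx: 0, 1.34, 1.76, 4.08, 3.68, 2.4, 1.44, 1.12, 0.96 → Σ = 16.78
T = 16.78 / 5.5 = 3.050909… → 3.05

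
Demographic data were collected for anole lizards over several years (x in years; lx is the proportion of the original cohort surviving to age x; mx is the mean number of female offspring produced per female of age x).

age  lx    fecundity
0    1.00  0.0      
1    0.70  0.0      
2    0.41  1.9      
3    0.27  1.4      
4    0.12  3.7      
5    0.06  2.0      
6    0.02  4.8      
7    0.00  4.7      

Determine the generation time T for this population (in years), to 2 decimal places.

3.11

lx·mx: 0, 0, 0.779, 0.378, 0.444, 0.12, 0.096, 0 → R0 = 1.817
x·lx·mx: 0, 0, 1.558, 1.134, 1.776, 0.6, 0.576, 0 → Σ = 5.644
T = 5.644 / 1.817 = 3.106219… → 3.11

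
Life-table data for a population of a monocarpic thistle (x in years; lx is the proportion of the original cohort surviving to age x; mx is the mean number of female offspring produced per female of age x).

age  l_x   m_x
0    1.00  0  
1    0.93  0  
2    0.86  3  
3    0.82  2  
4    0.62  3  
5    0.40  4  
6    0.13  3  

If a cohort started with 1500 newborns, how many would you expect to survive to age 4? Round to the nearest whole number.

Expected survivors = N0 · l_4 = 1500 × 0.62 = 930 → 930

930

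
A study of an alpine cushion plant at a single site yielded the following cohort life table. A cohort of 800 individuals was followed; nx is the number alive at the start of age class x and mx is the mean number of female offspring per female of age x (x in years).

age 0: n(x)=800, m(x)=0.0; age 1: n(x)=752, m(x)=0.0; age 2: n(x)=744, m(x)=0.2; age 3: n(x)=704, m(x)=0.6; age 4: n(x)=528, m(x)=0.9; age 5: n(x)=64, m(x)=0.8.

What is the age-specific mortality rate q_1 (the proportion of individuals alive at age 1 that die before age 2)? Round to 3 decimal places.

0.011

lx = nx/n0 = nx/800: 1, 0.94, 0.93, 0.88, 0.66, 0.08
q_1 = (l_1 − l_2) / l_1 = (0.94 − 0.93) / 0.94
     = 0.01 / 0.94 = 0.010638… → 0.011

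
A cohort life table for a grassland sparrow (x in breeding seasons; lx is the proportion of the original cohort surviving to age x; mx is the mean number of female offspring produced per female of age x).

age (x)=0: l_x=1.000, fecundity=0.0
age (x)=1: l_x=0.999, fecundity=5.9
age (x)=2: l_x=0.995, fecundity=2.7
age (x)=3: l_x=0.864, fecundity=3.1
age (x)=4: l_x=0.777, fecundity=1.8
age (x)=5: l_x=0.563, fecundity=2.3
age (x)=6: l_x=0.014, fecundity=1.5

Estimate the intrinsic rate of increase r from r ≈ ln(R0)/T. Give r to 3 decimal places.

R0 = Σ lx·mx = 0 + 5.8941 + 2.6865 + 2.6784 + 1.3986 + 1.2949 + 0.021 = 13.9735
Σ x·lx·mx = 31.4972; T = 31.4972/13.9735 = 2.25407…
r ≈ ln(R0)/T = ln(13.9735)/2.25407… = 1.16996… → 1.170

1.170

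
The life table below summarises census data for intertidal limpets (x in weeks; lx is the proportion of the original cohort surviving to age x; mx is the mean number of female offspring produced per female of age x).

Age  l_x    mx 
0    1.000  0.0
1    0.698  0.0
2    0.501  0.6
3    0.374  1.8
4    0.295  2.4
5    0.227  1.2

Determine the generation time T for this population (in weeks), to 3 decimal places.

lx·mx: 0, 0, 0.3006, 0.6732, 0.708, 0.2724 → R0 = 1.9542
x·lx·mx: 0, 0, 0.6012, 2.0196, 2.832, 1.362 → Σ = 6.8148
T = 6.8148 / 1.9542 = 3.487258… → 3.487

3.487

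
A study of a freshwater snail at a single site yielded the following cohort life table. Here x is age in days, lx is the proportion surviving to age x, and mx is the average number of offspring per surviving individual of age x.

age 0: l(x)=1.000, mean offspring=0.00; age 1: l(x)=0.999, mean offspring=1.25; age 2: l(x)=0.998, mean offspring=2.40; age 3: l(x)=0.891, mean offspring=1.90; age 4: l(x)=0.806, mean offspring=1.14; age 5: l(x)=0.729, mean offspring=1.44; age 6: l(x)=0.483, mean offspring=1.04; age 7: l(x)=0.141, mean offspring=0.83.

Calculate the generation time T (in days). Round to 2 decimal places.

3.01

lx·mx: 0, 1.24875, 2.3952, 1.6929, 0.91884, 1.04976, 0.50232, 0.11703 → R0 = 7.9248
x·lx·mx: 0, 1.24875, 4.7904, 5.0787, 3.67536, 5.2488, 3.01392, 0.81921 → Σ = 23.87514
T = 23.87514 / 7.9248 = 3.012712… → 3.01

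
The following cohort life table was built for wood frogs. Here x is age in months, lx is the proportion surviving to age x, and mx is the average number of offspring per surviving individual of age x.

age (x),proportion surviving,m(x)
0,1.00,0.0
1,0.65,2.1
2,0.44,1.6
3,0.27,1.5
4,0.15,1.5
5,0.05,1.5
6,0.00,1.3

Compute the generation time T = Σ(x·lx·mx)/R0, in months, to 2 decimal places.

1.90

lx·mx: 0, 1.365, 0.704, 0.405, 0.225, 0.075, 0 → R0 = 2.774
x·lx·mx: 0, 1.365, 1.408, 1.215, 0.9, 0.375, 0 → Σ = 5.263
T = 5.263 / 2.774 = 1.89726… → 1.90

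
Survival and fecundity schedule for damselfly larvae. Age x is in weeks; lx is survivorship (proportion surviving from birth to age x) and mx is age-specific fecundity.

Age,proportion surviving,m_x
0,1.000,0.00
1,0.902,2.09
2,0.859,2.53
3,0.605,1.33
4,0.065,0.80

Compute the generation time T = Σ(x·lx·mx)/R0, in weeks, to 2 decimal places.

1.80

lx·mx: 0, 1.88518, 2.17327, 0.80465, 0.052 → R0 = 4.9151
x·lx·mx: 0, 1.88518, 4.34654, 2.41395, 0.208 → Σ = 8.85367
T = 8.85367 / 4.9151 = 1.80132… → 1.80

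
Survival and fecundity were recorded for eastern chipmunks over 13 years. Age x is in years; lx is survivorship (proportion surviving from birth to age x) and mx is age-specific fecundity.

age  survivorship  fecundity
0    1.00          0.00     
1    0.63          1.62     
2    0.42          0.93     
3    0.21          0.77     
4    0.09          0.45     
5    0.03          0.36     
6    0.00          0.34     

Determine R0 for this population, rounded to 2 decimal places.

lx·mx by age: 0, 1.0206, 0.3906, 0.1617, 0.0405, 0.0108, 0
R0 = Σ lx·mx = 1.6242 → 1.62

1.62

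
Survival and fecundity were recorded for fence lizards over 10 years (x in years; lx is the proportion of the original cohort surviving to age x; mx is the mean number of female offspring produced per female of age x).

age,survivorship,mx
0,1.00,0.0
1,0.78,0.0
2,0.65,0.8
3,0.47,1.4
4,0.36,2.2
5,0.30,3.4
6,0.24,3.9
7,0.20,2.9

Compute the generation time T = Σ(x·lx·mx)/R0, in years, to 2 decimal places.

4.65

lx·mx: 0, 0, 0.52, 0.658, 0.792, 1.02, 0.936, 0.58 → R0 = 4.506
x·lx·mx: 0, 0, 1.04, 1.974, 3.168, 5.1, 5.616, 4.06 → Σ = 20.958
T = 20.958 / 4.506 = 4.651132… → 4.65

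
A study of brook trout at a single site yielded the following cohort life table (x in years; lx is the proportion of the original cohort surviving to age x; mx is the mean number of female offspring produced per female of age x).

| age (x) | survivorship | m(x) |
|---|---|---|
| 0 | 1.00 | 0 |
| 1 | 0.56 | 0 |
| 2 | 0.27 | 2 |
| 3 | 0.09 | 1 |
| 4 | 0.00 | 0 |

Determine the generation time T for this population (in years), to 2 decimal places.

2.14

lx·mx: 0, 0, 0.54, 0.09, 0 → R0 = 0.63
x·lx·mx: 0, 0, 1.08, 0.27, 0 → Σ = 1.35
T = 1.35 / 0.63 = 2.142857… → 2.14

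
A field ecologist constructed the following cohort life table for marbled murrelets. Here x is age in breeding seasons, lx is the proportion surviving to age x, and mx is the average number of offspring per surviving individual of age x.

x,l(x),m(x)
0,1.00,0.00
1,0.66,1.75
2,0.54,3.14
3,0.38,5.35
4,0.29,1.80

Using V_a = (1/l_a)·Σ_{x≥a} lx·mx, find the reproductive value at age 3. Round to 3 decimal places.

6.724

lx·mx for x ≥ 3: 2.033, 0.522 → sum = 2.555
V_3 = 2.555 / l_3 = 2.555 / 0.38 = 6.723684… → 6.724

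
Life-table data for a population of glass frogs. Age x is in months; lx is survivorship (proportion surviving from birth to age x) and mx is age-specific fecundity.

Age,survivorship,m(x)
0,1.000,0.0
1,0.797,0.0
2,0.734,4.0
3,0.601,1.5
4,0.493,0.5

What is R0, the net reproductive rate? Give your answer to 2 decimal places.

4.08

lx·mx by age: 0, 0, 2.936, 0.9015, 0.2465
R0 = Σ lx·mx = 4.084 → 4.08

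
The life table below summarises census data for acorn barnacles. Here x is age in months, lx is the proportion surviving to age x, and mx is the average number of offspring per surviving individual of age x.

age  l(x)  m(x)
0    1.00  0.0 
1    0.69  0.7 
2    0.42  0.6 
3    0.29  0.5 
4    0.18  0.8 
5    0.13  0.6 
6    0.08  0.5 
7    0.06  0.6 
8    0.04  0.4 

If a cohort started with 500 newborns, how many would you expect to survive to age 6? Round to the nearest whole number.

40

Expected survivors = N0 · l_6 = 500 × 0.08 = 40 → 40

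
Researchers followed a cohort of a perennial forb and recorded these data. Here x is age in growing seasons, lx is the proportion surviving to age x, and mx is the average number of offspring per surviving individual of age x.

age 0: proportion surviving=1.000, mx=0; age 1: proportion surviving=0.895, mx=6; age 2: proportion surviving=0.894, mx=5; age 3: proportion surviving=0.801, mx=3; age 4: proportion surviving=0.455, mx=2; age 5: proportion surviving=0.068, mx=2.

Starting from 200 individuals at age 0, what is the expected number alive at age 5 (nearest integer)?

Expected survivors = N0 · l_5 = 200 × 0.068 = 13.6 → 14

14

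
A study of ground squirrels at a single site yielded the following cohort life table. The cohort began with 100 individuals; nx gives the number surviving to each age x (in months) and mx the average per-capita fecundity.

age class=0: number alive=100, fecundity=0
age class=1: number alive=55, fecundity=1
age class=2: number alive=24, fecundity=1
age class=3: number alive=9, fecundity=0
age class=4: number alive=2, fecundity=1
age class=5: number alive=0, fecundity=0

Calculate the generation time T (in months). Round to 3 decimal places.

1.370

lx = nx/n0 = nx/100: 1, 0.55, 0.24, 0.09, 0.02, 0
lx·mx: 0, 0.55, 0.24, 0, 0.02, 0 → R0 = 0.81
x·lx·mx: 0, 0.55, 0.48, 0, 0.08, 0 → Σ = 1.11
T = 1.11 / 0.81 = 1.37037… → 1.370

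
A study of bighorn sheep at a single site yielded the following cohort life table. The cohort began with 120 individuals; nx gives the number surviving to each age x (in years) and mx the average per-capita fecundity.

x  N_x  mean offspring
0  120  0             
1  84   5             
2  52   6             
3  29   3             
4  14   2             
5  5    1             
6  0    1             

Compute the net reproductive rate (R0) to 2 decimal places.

lx = nx/n0 = nx/120: 1, 0.7, 0.43333…, 0.24167…, 0.11667…, 0.04167…, 0
lx·mx by age: 0, 3.5, 2.6…, 0.725…, 0.233333…, 0.041667…, 0
R0 = Σ lx·mx = 7.1… → 7.10

7.10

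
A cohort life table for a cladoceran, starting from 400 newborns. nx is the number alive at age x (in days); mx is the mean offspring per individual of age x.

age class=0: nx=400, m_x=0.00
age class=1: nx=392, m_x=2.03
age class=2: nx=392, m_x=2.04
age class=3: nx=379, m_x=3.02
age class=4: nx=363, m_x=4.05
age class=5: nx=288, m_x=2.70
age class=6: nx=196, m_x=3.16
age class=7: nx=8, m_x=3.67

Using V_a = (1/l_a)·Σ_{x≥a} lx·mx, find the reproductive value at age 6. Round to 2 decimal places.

lx = nx/n0 = nx/400: 1, 0.98, 0.98, 0.9475, 0.9075, 0.72, 0.49, 0.02
lx·mx for x ≥ 6: 1.5484, 0.0734 → sum = 1.6218
V_6 = 1.6218 / l_6 = 1.6218 / 0.49 = 3.309796… → 3.31

3.31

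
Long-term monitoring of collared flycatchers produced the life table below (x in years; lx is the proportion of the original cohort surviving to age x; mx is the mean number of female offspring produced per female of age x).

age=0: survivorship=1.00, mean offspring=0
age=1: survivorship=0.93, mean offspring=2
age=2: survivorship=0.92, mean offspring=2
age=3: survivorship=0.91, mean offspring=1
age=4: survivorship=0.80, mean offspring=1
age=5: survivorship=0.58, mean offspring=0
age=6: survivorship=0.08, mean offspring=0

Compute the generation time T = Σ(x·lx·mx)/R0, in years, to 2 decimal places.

lx·mx: 0, 1.86, 1.84, 0.91, 0.8, 0, 0 → R0 = 5.41
x·lx·mx: 0, 1.86, 3.68, 2.73, 3.2, 0, 0 → Σ = 11.47
T = 11.47 / 5.41 = 2.120148… → 2.12

2.12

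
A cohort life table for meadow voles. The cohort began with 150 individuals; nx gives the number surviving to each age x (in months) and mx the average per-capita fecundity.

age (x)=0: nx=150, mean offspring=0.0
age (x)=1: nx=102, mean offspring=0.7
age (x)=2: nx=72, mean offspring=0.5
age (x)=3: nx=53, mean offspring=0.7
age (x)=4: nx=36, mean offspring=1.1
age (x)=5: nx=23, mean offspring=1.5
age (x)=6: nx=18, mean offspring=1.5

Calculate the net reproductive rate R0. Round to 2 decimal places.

lx = nx/n0 = nx/150: 1, 0.68, 0.48, 0.35333…, 0.24, 0.15333…, 0.12
lx·mx by age: 0, 0.476, 0.24, 0.247333…, 0.264, 0.23…, 0.18
R0 = Σ lx·mx = 1.637333… → 1.64

1.64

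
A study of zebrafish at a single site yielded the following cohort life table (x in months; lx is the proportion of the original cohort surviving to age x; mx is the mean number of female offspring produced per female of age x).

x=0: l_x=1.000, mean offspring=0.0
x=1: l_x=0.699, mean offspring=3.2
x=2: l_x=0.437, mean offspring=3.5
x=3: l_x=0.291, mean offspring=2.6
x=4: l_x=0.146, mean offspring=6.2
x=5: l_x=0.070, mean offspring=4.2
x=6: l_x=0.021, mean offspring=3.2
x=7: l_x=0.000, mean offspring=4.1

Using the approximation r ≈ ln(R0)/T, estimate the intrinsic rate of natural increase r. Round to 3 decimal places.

0.778

R0 = Σ lx·mx = 0 + 2.2368 + 1.5295 + 0.7566 + 0.9052 + 0.294 + 0.0672 + 0 = 5.7893
Σ x·lx·mx = 13.0596; T = 13.0596/5.7893 = 2.25582…
r ≈ ln(R0)/T = ln(5.7893)/2.25582… = 0.77844… → 0.778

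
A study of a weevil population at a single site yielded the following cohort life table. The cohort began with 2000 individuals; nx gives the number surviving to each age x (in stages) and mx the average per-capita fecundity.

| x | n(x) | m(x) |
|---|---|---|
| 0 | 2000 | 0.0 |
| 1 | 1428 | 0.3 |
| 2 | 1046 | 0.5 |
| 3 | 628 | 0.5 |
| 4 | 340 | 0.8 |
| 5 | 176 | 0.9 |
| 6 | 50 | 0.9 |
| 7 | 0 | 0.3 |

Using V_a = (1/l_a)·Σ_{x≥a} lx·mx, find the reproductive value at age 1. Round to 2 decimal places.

lx = nx/n0 = nx/2000: 1, 0.714, 0.523, 0.314, 0.17, 0.088, 0.025, 0
lx·mx for x ≥ 1: 0.2142, 0.2615, 0.157, 0.136, 0.0792, 0.0225, 0 → sum = 0.8704
V_1 = 0.8704 / l_1 = 0.8704 / 0.714 = 1.219048… → 1.22

1.22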